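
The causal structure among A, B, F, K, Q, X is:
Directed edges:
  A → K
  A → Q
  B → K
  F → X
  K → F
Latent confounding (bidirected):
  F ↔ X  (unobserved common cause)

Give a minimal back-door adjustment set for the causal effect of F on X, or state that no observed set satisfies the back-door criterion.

desc(F)\{F}={X}; candidates ⊆ {A,B,K,Q}.
F↔X: latent back-door arc(s) into F.
size 0: {}; under {} F still reaches {A,B,K,Q,X} ∋ X.
size 1: {A}, {B}, {K} …(+1); under {A} F still reaches {B,K,X} ∋ X.
size 2: {A,B}, {A,K}, {A,Q} …(+3); under {A,B} F still reaches {K,X} ∋ X.
F↔X cannot be blocked by any observed set — no back-door set.

F→X: no observed back-door set.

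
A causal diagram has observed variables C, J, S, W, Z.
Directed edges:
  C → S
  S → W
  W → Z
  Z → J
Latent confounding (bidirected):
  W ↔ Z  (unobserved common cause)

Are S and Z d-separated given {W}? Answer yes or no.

No — S and Z are d-connected given {W}.

Bayes-Ball from S | {W} reaches {C,J,Z}.
Z ∈ reach(S|{W}) ⇒ S ⊥̸ Z | {W}.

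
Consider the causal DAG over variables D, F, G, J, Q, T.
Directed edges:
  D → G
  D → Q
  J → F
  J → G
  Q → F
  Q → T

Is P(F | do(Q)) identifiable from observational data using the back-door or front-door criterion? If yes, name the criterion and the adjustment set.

P(F|do(Q)): backdoor, adjust for ∅.

desc(Q)\{Q}={F,T}; candidates ⊆ {D,G,J}.
∅: Q⊥F given ∅ in G with Q→· removed — back-door holds.
P(F|do(Q)) = P(F|Q) — no adjustment needed.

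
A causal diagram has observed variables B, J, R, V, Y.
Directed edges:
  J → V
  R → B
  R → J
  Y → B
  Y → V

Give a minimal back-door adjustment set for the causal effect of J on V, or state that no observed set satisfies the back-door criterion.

desc(J)\{J}={V}; candidates ⊆ {B,R,Y}.
∅: J⊥V given ∅ in G with J→· removed — back-door holds.

J→V: minimal back-door set ∅.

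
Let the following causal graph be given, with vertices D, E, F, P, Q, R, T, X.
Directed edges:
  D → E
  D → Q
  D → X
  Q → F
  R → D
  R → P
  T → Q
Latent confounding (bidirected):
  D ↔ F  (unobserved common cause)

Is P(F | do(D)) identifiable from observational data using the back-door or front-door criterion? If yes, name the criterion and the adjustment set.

P(F|do(D)): frontdoor, adjust for {Q}.

desc(D)\{D}={E,F,Q,X}; candidates ⊆ {P,R,T}.
D↔F: latent back-door arc(s) into D.
size 0: {}; under {} D still reaches {F,P,R} ∋ F.
size 1: {P}, {R}, {T}; under {P} D still reaches {F,R} ∋ F.
size 2: {P,R}, {P,T}, {R,T}; under {P,R} D still reaches {F} ∋ F.
D↔F cannot be blocked by any observed set — no back-door set.
{Q}: (i) intercepts every directed D→F path; (ii) no back-door D→{Q}; (iii) {D} blocks every back-door {Q}→F. Front-door holds.
P(F|do(D)) = Σ_{Q} P(Q|D) Σ_{D'} P(F|Q,D')P(D').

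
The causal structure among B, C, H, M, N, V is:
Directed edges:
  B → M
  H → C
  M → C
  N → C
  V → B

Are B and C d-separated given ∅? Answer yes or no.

Bayes-Ball from B | ∅ reaches {C,M,V}.
C ∈ reach(B|∅) ⇒ B ⊥̸ C | ∅.

No — B and C are d-connected given ∅.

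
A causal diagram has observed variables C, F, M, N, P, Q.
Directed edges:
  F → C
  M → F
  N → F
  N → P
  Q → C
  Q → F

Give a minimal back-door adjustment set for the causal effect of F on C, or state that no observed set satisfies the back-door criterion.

desc(F)\{F}={C}; candidates ⊆ {M,N,P,Q}.
size 0: {}; under {} F still reaches {C,M,N,P,Q} ∋ C.
{Q}: F⊥C given {Q} in G with F→· removed — back-door holds.

F→C: minimal back-door set {Q}.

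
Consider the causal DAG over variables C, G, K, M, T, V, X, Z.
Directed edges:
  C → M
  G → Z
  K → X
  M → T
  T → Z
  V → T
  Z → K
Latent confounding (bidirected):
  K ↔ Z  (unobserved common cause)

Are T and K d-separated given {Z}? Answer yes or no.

Bayes-Ball from T | {Z} reaches {C,G,K,M,V,X}.
K ∈ reach(T|{Z}) ⇒ T ⊥̸ K | {Z}.

No — T and K are d-connected given {Z}.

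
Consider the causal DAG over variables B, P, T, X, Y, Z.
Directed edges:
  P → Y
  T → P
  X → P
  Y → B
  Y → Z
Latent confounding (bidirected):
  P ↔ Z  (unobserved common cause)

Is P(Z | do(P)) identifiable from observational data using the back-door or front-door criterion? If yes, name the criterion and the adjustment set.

P(Z|do(P)): frontdoor, adjust for {Y}.

desc(P)\{P}={B,Y,Z}; candidates ⊆ {T,X}.
P↔Z: latent back-door arc(s) into P.
size 0: {}; under {} P still reaches {T,X,Z} ∋ Z.
size 1: {T}, {X}; under {T} P still reaches {X,Z} ∋ Z.
size 2: {T,X}; under {T,X} P still reaches {Z} ∋ Z.
P↔Z cannot be blocked by any observed set — no back-door set.
{Y}: (i) intercepts every directed P→Z path; (ii) no back-door P→{Y}; (iii) {P} blocks every back-door {Y}→Z. Front-door holds.
P(Z|do(P)) = Σ_{Y} P(Y|P) Σ_{P'} P(Z|Y,P')P(P').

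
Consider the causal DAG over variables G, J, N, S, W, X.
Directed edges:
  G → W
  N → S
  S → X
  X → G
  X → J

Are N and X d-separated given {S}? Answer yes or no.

Yes — N ⊥ X | {S}.

Bayes-Ball from N | {S} reaches ∅.
X ∉ reach(N|{S}) ⇒ N ⊥ X | {S}.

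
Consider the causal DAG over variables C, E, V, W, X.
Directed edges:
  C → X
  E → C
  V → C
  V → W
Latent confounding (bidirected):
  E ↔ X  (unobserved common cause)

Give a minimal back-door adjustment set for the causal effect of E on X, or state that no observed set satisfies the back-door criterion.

E→X: no observed back-door set.

desc(E)\{E}={C,X}; candidates ⊆ {V,W}.
E↔X: latent back-door arc(s) into E.
size 0: {}; under {} E still reaches {X} ∋ X.
size 1: {V}, {W}; under {V} E still reaches {X} ∋ X.
size 2: {V,W}; under {V,W} E still reaches {X} ∋ X.
E↔X cannot be blocked by any observed set — no back-door set.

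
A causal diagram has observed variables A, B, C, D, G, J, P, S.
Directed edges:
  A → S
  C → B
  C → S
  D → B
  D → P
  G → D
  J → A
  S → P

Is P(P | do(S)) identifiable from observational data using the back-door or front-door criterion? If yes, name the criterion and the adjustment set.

desc(S)\{S}={P}; candidates ⊆ {A,B,C,D,G,J}.
∅: S⊥P given ∅ in G with S→· removed — back-door holds.
P(P|do(S)) = P(P|S) — no adjustment needed.

P(P|do(S)): backdoor, adjust for ∅.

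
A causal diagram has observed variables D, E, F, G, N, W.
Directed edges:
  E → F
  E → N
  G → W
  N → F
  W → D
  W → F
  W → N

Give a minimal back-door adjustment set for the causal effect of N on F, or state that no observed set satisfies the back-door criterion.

desc(N)\{N}={F}; candidates ⊆ {D,E,G,W}.
size 0: {}; under {} N still reaches {D,E,F,G,W} ∋ F.
size 1: {D}, {E}, {G} …(+1); under {D} N still reaches {E,F,G,W} ∋ F.
{E,W}: N⊥F given {E,W} in G with N→· removed — back-door holds.

N→F: minimal back-door set {E, W}.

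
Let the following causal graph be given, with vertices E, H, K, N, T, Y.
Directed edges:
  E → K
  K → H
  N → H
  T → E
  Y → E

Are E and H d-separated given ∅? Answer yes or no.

Bayes-Ball from E | ∅ reaches {H,K,T,Y}.
H ∈ reach(E|∅) ⇒ E ⊥̸ H | ∅.

No — E and H are d-connected given ∅.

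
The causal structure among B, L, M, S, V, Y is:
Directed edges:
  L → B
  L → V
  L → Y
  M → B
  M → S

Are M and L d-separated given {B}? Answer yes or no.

No — M and L are d-connected given {B}.

Bayes-Ball from M | {B} reaches {L,S,V,Y}.
L ∈ reach(M|{B}) ⇒ M ⊥̸ L | {B}.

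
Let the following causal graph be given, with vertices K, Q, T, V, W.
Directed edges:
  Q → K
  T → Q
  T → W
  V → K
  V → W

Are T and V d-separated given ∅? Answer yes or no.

Yes — T ⊥ V | ∅.

Bayes-Ball from T | ∅ reaches {K,Q,W}.
V ∉ reach(T|∅) ⇒ T ⊥ V | ∅.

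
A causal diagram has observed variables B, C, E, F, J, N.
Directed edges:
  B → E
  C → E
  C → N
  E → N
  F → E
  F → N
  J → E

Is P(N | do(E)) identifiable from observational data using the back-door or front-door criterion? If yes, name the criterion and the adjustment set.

desc(E)\{E}={N}; candidates ⊆ {B,C,F,J}.
size 0: {}; under {} E still reaches {B,C,F,J,N} ∋ N.
size 1: {B}, {C}, {F} …(+1); under {B} E still reaches {C,F,J,N} ∋ N.
{C,F}: E⊥N given {C,F} in G with E→· removed — back-door holds.
P(N|do(E)) = Σ_{C,F} P(N|E,C,F)·P(C,F).

P(N|do(E)): backdoor, adjust for {C, F}.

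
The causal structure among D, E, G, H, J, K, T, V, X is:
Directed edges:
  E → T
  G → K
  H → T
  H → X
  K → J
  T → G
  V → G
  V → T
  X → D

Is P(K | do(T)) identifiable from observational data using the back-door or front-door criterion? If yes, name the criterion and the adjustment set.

desc(T)\{T}={G,J,K}; candidates ⊆ {D,E,H,V,X}.
size 0: {}; under {} T still reaches {D,E,G,H,J,K,V,X} ∋ K.
{V}: T⊥K given {V} in G with T→· removed — back-door holds.
P(K|do(T)) = Σ_{V} P(K|T,V)·P(V).

P(K|do(T)): backdoor, adjust for {V}.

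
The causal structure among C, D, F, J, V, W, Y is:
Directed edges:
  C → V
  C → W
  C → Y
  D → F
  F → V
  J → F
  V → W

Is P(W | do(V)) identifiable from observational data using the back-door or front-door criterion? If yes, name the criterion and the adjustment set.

desc(V)\{V}={W}; candidates ⊆ {C,D,F,J,Y}.
size 0: {}; under {} V still reaches {C,D,F,J,W,Y} ∋ W.
{C}: V⊥W given {C} in G with V→· removed — back-door holds.
P(W|do(V)) = Σ_{C} P(W|V,C)·P(C).

P(W|do(V)): backdoor, adjust for {C}.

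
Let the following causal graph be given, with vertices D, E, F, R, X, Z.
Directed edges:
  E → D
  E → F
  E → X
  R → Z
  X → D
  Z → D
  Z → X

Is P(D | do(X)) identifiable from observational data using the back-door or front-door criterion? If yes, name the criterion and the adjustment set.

P(D|do(X)): backdoor, adjust for {E, Z}.

desc(X)\{X}={D}; candidates ⊆ {E,F,R,Z}.
size 0: {}; under {} X still reaches {D,E,F,R,Z} ∋ D.
size 1: {E}, {F}, {R} …(+1); under {E} X still reaches {D,R,Z} ∋ D.
{E,Z}: X⊥D given {E,Z} in G with X→· removed — back-door holds.
P(D|do(X)) = Σ_{E,Z} P(D|X,E,Z)·P(E,Z).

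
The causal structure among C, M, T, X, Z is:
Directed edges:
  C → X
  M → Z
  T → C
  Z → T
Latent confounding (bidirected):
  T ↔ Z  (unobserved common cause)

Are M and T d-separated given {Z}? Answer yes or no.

Bayes-Ball from M | {Z} reaches {C,T,X}.
T ∈ reach(M|{Z}) ⇒ M ⊥̸ T | {Z}.

No — M and T are d-connected given {Z}.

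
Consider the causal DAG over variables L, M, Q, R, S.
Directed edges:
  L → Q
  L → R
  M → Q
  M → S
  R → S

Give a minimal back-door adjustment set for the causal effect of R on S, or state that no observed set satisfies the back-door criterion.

R→S: minimal back-door set ∅.

desc(R)\{R}={S}; candidates ⊆ {L,M,Q}.
∅: R⊥S given ∅ in G with R→· removed — back-door holds.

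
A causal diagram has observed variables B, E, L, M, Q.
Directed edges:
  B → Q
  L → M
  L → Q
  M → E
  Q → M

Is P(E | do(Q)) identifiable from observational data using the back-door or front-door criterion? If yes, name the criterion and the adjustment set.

P(E|do(Q)): backdoor, adjust for {L}.

desc(Q)\{Q}={E,M}; candidates ⊆ {B,L}.
size 0: {}; under {} Q still reaches {B,E,L,M} ∋ E.
{L}: Q⊥E given {L} in G with Q→· removed — back-door holds.
P(E|do(Q)) = Σ_{L} P(E|Q,L)·P(L).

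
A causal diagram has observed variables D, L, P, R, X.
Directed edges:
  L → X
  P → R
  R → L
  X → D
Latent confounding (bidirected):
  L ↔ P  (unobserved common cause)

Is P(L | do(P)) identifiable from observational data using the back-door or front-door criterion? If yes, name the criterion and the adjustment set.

desc(P)\{P}={D,L,R,X}; candidates ⊆ {—}.
P↔L: latent back-door arc(s) into P.
size 0: {}; under {} P still reaches {D,L,X} ∋ L.
P↔L cannot be blocked by any observed set — no back-door set.
{R}: (i) intercepts every directed P→L path; (ii) no back-door P→{R}; (iii) {P} blocks every back-door {R}→L. Front-door holds.
P(L|do(P)) = Σ_{R} P(R|P) Σ_{P'} P(L|R,P')P(P').

P(L|do(P)): frontdoor, adjust for {R}.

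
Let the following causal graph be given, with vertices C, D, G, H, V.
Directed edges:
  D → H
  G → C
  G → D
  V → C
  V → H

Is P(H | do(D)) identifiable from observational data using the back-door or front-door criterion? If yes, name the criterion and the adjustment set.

desc(D)\{D}={H}; candidates ⊆ {C,G,V}.
∅: D⊥H given ∅ in G with D→· removed — back-door holds.
P(H|do(D)) = P(H|D) — no adjustment needed.

P(H|do(D)): backdoor, adjust for ∅.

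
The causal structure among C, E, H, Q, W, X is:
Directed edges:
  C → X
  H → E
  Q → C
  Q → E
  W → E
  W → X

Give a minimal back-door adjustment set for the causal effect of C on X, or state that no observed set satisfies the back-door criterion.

C→X: minimal back-door set ∅.

desc(C)\{C}={X}; candidates ⊆ {E,H,Q,W}.
∅: C⊥X given ∅ in G with C→· removed — back-door holds.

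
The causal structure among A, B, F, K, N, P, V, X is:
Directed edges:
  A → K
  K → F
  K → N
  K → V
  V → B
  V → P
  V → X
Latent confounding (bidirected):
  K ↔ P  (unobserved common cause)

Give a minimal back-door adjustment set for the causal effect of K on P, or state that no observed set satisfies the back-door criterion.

K→P: no observed back-door set.

desc(K)\{K}={B,F,N,P,V,X}; candidates ⊆ {A}.
K↔P: latent back-door arc(s) into K.
size 0: {}; under {} K still reaches {A,P} ∋ P.
size 1: {A}; under {A} K still reaches {P} ∋ P.
K↔P cannot be blocked by any observed set — no back-door set.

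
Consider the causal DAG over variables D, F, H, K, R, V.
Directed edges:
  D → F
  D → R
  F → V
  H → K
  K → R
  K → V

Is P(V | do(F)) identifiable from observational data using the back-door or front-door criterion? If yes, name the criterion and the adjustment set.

desc(F)\{F}={V}; candidates ⊆ {D,H,K,R}.
∅: F⊥V given ∅ in G with F→· removed — back-door holds.
P(V|do(F)) = P(V|F) — no adjustment needed.

P(V|do(F)): backdoor, adjust for ∅.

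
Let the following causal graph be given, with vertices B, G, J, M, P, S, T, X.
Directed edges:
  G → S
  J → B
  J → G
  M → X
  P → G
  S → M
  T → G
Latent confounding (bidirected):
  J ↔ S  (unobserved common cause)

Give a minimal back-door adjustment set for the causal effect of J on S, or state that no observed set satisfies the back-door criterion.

J→S: no observed back-door set.

desc(J)\{J}={B,G,M,S,X}; candidates ⊆ {P,T}.
J↔S: latent back-door arc(s) into J.
size 0: {}; under {} J still reaches {M,S,X} ∋ S.
size 1: {P}, {T}; under {P} J still reaches {M,S,X} ∋ S.
size 2: {P,T}; under {P,T} J still reaches {M,S,X} ∋ S.
J↔S cannot be blocked by any observed set — no back-door set.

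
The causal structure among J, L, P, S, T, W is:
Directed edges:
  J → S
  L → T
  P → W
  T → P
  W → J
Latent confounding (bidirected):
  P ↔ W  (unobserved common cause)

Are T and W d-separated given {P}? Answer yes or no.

Bayes-Ball from T | {P} reaches {J,L,S,W}.
W ∈ reach(T|{P}) ⇒ T ⊥̸ W | {P}.

No — T and W are d-connected given {P}.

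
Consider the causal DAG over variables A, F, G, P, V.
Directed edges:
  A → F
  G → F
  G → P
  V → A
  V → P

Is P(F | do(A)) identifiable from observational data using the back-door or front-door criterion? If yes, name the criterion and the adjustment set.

desc(A)\{A}={F}; candidates ⊆ {G,P,V}.
∅: A⊥F given ∅ in G with A→· removed — back-door holds.
P(F|do(A)) = P(F|A) — no adjustment needed.

P(F|do(A)): backdoor, adjust for ∅.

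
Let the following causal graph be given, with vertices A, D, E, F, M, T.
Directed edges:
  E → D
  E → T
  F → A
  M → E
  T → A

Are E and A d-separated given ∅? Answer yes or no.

Bayes-Ball from E | ∅ reaches {A,D,M,T}.
A ∈ reach(E|∅) ⇒ E ⊥̸ A | ∅.

No — E and A are d-connected given ∅.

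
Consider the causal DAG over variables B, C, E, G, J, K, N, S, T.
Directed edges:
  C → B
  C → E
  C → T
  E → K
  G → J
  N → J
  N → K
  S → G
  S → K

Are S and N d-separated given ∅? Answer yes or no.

Yes — S ⊥ N | ∅.

Bayes-Ball from S | ∅ reaches {G,J,K}.
N ∉ reach(S|∅) ⇒ S ⊥ N | ∅.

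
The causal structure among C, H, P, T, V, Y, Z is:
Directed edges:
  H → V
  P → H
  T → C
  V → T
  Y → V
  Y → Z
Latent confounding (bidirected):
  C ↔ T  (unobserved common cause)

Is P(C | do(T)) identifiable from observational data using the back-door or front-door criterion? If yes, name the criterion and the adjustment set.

P(C|do(T)): not identifiable (no BD/FD set).

desc(T)\{T}={C}; candidates ⊆ {H,P,V,Y,Z}.
T↔C: latent back-door arc(s) into T.
size 0: {}; under {} T still reaches {C,H,P,V,Y,Z} ∋ C.
size 1: {H}, {P}, {V} …(+2); under {H} T still reaches {C,V,Y,Z} ∋ C.
size 2: {H,P}, {H,V}, {H,Y} …(+7); under {H,P} T still reaches {C,V,Y,Z} ∋ C.
T↔C cannot be blocked by any observed set — no back-door set.
No mediator lies on a directed T→…→C path.
Neither criterion identifies P(C|do(T)) in this graph.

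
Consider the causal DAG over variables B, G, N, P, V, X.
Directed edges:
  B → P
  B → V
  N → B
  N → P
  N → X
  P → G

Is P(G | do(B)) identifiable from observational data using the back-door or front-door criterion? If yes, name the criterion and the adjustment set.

desc(B)\{B}={G,P,V}; candidates ⊆ {N,X}.
size 0: {}; under {} B still reaches {G,N,P,X} ∋ G.
{N}: B⊥G given {N} in G with B→· removed — back-door holds.
P(G|do(B)) = Σ_{N} P(G|B,N)·P(N).

P(G|do(B)): backdoor, adjust for {N}.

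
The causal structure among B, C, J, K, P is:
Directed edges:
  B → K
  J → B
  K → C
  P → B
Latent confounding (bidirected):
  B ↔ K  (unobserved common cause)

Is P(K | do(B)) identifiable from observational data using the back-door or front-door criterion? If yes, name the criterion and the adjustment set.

P(K|do(B)): not identifiable (no BD/FD set).

desc(B)\{B}={C,K}; candidates ⊆ {J,P}.
B↔K: latent back-door arc(s) into B.
size 0: {}; under {} B still reaches {C,J,K,P} ∋ K.
size 1: {J}, {P}; under {J} B still reaches {C,K,P} ∋ K.
size 2: {J,P}; under {J,P} B still reaches {C,K} ∋ K.
B↔K cannot be blocked by any observed set — no back-door set.
No mediator lies on a directed B→…→K path.
Neither criterion identifies P(K|do(B)) in this graph.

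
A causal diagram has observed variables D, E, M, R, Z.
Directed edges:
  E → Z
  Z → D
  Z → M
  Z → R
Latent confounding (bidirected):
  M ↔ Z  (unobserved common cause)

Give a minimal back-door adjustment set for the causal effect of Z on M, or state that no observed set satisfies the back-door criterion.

Z→M: no observed back-door set.

desc(Z)\{Z}={D,M,R}; candidates ⊆ {E}.
Z↔M: latent back-door arc(s) into Z.
size 0: {}; under {} Z still reaches {E,M} ∋ M.
size 1: {E}; under {E} Z still reaches {M} ∋ M.
Z↔M cannot be blocked by any observed set — no back-door set.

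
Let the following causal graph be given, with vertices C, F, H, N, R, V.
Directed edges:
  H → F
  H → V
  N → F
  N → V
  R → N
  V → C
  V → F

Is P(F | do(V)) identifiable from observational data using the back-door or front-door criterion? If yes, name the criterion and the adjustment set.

P(F|do(V)): backdoor, adjust for {H, N}.

desc(V)\{V}={C,F}; candidates ⊆ {H,N,R}.
size 0: {}; under {} V still reaches {F,H,N,R} ∋ F.
size 1: {H}, {N}, {R}; under {H} V still reaches {F,N,R} ∋ F.
{H,N}: V⊥F given {H,N} in G with V→· removed — back-door holds.
P(F|do(V)) = Σ_{H,N} P(F|V,H,N)·P(H,N).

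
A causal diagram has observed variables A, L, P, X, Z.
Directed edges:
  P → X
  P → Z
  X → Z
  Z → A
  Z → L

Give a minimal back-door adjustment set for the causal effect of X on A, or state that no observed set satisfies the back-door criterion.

X→A: minimal back-door set {P}.

desc(X)\{X}={A,L,Z}; candidates ⊆ {P}.
size 0: {}; under {} X still reaches {A,L,P,Z} ∋ A.
{P}: X⊥A given {P} in G with X→· removed — back-door holds.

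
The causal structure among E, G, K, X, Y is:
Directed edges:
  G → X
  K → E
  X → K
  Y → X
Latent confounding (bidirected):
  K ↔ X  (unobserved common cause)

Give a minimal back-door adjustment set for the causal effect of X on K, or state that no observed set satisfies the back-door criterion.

X→K: no observed back-door set.

desc(X)\{X}={E,K}; candidates ⊆ {G,Y}.
X↔K: latent back-door arc(s) into X.
size 0: {}; under {} X still reaches {E,G,K,Y} ∋ K.
size 1: {G}, {Y}; under {G} X still reaches {E,K,Y} ∋ K.
size 2: {G,Y}; under {G,Y} X still reaches {E,K} ∋ K.
X↔K cannot be blocked by any observed set — no back-door set.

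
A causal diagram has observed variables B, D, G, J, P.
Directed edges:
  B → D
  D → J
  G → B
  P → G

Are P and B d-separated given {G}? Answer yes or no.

Bayes-Ball from P | {G} reaches ∅.
B ∉ reach(P|{G}) ⇒ P ⊥ B | {G}.

Yes — P ⊥ B | {G}.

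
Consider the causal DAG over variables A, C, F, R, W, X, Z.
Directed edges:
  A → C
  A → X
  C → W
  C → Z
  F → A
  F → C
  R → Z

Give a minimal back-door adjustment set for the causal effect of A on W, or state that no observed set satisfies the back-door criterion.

desc(A)\{A}={C,W,X,Z}; candidates ⊆ {F,R}.
size 0: {}; under {} A still reaches {C,F,W,Z} ∋ W.
{F}: A⊥W given {F} in G with A→· removed — back-door holds.

A→W: minimal back-door set {F}.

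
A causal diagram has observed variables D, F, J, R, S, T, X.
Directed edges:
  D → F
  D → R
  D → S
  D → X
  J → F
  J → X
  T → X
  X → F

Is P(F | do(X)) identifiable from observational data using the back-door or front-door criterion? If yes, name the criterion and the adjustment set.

P(F|do(X)): backdoor, adjust for {D, J}.

desc(X)\{X}={F}; candidates ⊆ {D,J,R,S,T}.
size 0: {}; under {} X still reaches {D,F,J,R,S,T} ∋ F.
size 1: {D}, {J}, {R} …(+2); under {D} X still reaches {F,J,T} ∋ F.
{D,J}: X⊥F given {D,J} in G with X→· removed — back-door holds.
P(F|do(X)) = Σ_{D,J} P(F|X,D,J)·P(D,J).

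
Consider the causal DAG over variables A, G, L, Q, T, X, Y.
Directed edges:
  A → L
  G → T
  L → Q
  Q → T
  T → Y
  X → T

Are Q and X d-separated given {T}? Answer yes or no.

No — Q and X are d-connected given {T}.

Bayes-Ball from Q | {T} reaches {A,G,L,X}.
X ∈ reach(Q|{T}) ⇒ Q ⊥̸ X | {T}.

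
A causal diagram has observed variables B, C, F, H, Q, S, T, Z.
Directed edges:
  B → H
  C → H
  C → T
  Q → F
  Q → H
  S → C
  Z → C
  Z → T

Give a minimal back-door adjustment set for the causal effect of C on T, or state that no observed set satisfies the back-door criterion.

desc(C)\{C}={H,T}; candidates ⊆ {B,F,Q,S,Z}.
size 0: {}; under {} C still reaches {S,T,Z} ∋ T.
{Z}: C⊥T given {Z} in G with C→· removed — back-door holds.

C→T: minimal back-door set {Z}.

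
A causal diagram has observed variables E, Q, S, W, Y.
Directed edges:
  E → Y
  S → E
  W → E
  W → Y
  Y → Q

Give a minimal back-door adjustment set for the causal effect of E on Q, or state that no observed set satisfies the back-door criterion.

desc(E)\{E}={Q,Y}; candidates ⊆ {S,W}.
size 0: {}; under {} E still reaches {Q,S,W,Y} ∋ Q.
{W}: E⊥Q given {W} in G with E→· removed — back-door holds.

E→Q: minimal back-door set {W}.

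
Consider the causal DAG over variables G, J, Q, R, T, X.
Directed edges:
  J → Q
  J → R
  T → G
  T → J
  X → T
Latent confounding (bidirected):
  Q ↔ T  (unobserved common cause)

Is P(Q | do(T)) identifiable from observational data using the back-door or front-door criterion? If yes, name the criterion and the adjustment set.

P(Q|do(T)): frontdoor, adjust for {J}.

desc(T)\{T}={G,J,Q,R}; candidates ⊆ {X}.
T↔Q: latent back-door arc(s) into T.
size 0: {}; under {} T still reaches {Q,X} ∋ Q.
size 1: {X}; under {X} T still reaches {Q} ∋ Q.
T↔Q cannot be blocked by any observed set — no back-door set.
{J}: (i) intercepts every directed T→Q path; (ii) no back-door T→{J}; (iii) {T} blocks every back-door {J}→Q. Front-door holds.
P(Q|do(T)) = Σ_{J} P(J|T) Σ_{T'} P(Q|J,T')P(T').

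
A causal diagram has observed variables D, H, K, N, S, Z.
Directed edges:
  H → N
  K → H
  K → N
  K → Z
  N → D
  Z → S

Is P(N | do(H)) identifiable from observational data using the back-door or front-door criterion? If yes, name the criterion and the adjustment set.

P(N|do(H)): backdoor, adjust for {K}.

desc(H)\{H}={D,N}; candidates ⊆ {K,S,Z}.
size 0: {}; under {} H still reaches {D,K,N,S,Z} ∋ N.
{K}: H⊥N given {K} in G with H→· removed — back-door holds.
P(N|do(H)) = Σ_{K} P(N|H,K)·P(K).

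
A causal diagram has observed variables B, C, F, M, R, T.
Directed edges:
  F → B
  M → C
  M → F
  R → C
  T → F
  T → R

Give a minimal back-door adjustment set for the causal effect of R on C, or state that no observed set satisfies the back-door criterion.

desc(R)\{R}={C}; candidates ⊆ {B,F,M,T}.
∅: R⊥C given ∅ in G with R→· removed — back-door holds.

R→C: minimal back-door set ∅.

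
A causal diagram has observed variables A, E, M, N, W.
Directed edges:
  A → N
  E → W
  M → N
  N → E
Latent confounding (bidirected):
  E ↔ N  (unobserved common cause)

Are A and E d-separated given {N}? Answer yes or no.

No — A and E are d-connected given {N}.

Bayes-Ball from A | {N} reaches {E,M,W}.
E ∈ reach(A|{N}) ⇒ A ⊥̸ E | {N}.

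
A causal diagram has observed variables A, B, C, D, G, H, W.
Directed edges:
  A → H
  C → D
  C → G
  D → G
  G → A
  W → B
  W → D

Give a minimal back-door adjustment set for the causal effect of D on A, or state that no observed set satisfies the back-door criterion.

D→A: minimal back-door set {C}.

desc(D)\{D}={A,G,H}; candidates ⊆ {B,C,W}.
size 0: {}; under {} D still reaches {A,B,C,G,H,W} ∋ A.
{C}: D⊥A given {C} in G with D→· removed — back-door holds.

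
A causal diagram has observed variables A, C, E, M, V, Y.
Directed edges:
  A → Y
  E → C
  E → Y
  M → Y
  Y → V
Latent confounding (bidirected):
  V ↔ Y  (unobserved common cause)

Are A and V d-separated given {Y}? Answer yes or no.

No — A and V are d-connected given {Y}.

Bayes-Ball from A | {Y} reaches {C,E,M,V}.
V ∈ reach(A|{Y}) ⇒ A ⊥̸ V | {Y}.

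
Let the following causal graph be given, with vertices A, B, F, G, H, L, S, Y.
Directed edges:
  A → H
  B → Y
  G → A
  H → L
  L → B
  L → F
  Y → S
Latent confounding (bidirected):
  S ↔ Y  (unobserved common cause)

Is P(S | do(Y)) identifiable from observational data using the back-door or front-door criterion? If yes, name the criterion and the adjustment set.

P(S|do(Y)): not identifiable (no BD/FD set).

desc(Y)\{Y}={S}; candidates ⊆ {A,B,F,G,H,L}.
Y↔S: latent back-door arc(s) into Y.
size 0: {}; under {} Y still reaches {A,B,F,G,H,L,S} ∋ S.
size 1: {A}, {B}, {F} …(+3); under {A} Y still reaches {B,F,H,L,S} ∋ S.
size 2: {A,B}, {A,F}, {A,G} …(+12); under {A,B} Y still reaches {S} ∋ S.
Y↔S cannot be blocked by any observed set — no back-door set.
No mediator lies on a directed Y→…→S path.
Neither criterion identifies P(S|do(Y)) in this graph.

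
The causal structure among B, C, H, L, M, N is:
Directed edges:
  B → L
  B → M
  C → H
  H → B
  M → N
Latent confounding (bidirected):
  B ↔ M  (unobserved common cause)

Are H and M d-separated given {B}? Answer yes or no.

No — H and M are d-connected given {B}.

Bayes-Ball from H | {B} reaches {C,M,N}.
M ∈ reach(H|{B}) ⇒ H ⊥̸ M | {B}.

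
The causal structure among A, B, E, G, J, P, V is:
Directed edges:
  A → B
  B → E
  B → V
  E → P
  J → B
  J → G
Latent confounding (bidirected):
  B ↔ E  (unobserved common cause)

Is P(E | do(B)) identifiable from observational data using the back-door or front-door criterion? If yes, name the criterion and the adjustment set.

desc(B)\{B}={E,P,V}; candidates ⊆ {A,G,J}.
B↔E: latent back-door arc(s) into B.
size 0: {}; under {} B still reaches {A,E,G,J,P} ∋ E.
size 1: {A}, {G}, {J}; under {A} B still reaches {E,G,J,P} ∋ E.
size 2: {A,G}, {A,J}, {G,J}; under {A,G} B still reaches {E,J,P} ∋ E.
B↔E cannot be blocked by any observed set — no back-door set.
No mediator lies on a directed B→…→E path.
Neither criterion identifies P(E|do(B)) in this graph.

P(E|do(B)): not identifiable (no BD/FD set).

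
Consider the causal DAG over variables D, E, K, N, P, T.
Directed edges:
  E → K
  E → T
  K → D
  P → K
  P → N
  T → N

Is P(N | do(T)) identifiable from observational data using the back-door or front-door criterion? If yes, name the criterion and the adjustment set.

P(N|do(T)): backdoor, adjust for ∅.

desc(T)\{T}={N}; candidates ⊆ {D,E,K,P}.
∅: T⊥N given ∅ in G with T→· removed — back-door holds.
P(N|do(T)) = P(N|T) — no adjustment needed.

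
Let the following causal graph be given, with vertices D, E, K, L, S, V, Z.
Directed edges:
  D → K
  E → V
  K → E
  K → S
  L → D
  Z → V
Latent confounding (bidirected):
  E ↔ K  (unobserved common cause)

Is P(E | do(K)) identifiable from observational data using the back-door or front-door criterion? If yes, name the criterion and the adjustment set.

P(E|do(K)): not identifiable (no BD/FD set).

desc(K)\{K}={E,S,V}; candidates ⊆ {D,L,Z}.
K↔E: latent back-door arc(s) into K.
size 0: {}; under {} K still reaches {D,E,L,V} ∋ E.
size 1: {D}, {L}, {Z}; under {D} K still reaches {E,V} ∋ E.
size 2: {D,L}, {D,Z}, {L,Z}; under {D,L} K still reaches {E,V} ∋ E.
K↔E cannot be blocked by any observed set — no back-door set.
No mediator lies on a directed K→…→E path.
Neither criterion identifies P(E|do(K)) in this graph.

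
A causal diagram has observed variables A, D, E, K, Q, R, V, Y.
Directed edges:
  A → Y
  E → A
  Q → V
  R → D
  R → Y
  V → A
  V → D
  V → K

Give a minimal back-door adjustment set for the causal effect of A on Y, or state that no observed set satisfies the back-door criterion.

desc(A)\{A}={Y}; candidates ⊆ {D,E,K,Q,R,V}.
∅: A⊥Y given ∅ in G with A→· removed — back-door holds.

A→Y: minimal back-door set ∅.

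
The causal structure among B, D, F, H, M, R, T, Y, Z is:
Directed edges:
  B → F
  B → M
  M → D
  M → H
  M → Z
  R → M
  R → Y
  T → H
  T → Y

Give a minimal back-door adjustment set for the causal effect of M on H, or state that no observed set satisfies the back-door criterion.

desc(M)\{M}={D,H,Z}; candidates ⊆ {B,F,R,T,Y}.
∅: M⊥H given ∅ in G with M→· removed — back-door holds.

M→H: minimal back-door set ∅.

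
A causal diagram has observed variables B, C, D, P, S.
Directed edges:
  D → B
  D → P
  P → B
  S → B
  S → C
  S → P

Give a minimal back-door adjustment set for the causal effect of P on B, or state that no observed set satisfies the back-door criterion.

P→B: minimal back-door set {D, S}.

desc(P)\{P}={B}; candidates ⊆ {C,D,S}.
size 0: {}; under {} P still reaches {B,C,D,S} ∋ B.
size 1: {C}, {D}, {S}; under {C} P still reaches {B,D,S} ∋ B.
{D,S}: P⊥B given {D,S} in G with P→· removed — back-door holds.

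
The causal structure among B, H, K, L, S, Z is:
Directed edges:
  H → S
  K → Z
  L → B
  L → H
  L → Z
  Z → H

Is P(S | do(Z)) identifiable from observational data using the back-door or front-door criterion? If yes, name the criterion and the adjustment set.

desc(Z)\{Z}={H,S}; candidates ⊆ {B,K,L}.
size 0: {}; under {} Z still reaches {B,H,K,L,S} ∋ S.
{L}: Z⊥S given {L} in G with Z→· removed — back-door holds.
P(S|do(Z)) = Σ_{L} P(S|Z,L)·P(L).

P(S|do(Z)): backdoor, adjust for {L}.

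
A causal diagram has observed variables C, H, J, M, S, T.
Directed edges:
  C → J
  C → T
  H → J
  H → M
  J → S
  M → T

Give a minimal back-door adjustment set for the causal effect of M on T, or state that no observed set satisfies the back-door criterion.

M→T: minimal back-door set ∅.

desc(M)\{M}={T}; candidates ⊆ {C,H,J,S}.
∅: M⊥T given ∅ in G with M→· removed — back-door holds.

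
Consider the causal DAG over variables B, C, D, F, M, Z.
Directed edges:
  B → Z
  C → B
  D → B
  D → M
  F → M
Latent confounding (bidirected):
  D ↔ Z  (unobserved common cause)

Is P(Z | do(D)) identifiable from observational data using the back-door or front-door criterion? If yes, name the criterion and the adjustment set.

desc(D)\{D}={B,M,Z}; candidates ⊆ {C,F}.
D↔Z: latent back-door arc(s) into D.
size 0: {}; under {} D still reaches {Z} ∋ Z.
size 1: {C}, {F}; under {C} D still reaches {Z} ∋ Z.
size 2: {C,F}; under {C,F} D still reaches {Z} ∋ Z.
D↔Z cannot be blocked by any observed set — no back-door set.
{B}: (i) intercepts every directed D→Z path; (ii) no back-door D→{B}; (iii) {D} blocks every back-door {B}→Z. Front-door holds.
P(Z|do(D)) = Σ_{B} P(B|D) Σ_{D'} P(Z|B,D')P(D').

P(Z|do(D)): frontdoor, adjust for {B}.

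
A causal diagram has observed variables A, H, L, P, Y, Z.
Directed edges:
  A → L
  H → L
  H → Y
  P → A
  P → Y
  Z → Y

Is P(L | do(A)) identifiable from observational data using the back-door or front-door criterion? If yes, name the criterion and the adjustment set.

desc(A)\{A}={L}; candidates ⊆ {H,P,Y,Z}.
∅: A⊥L given ∅ in G with A→· removed — back-door holds.
P(L|do(A)) = P(L|A) — no adjustment needed.

P(L|do(A)): backdoor, adjust for ∅.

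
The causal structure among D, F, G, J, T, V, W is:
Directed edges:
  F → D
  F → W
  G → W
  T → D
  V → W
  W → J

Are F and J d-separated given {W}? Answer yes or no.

Bayes-Ball from F | {W} reaches {D,G,V}.
J ∉ reach(F|{W}) ⇒ F ⊥ J | {W}.

Yes — F ⊥ J | {W}.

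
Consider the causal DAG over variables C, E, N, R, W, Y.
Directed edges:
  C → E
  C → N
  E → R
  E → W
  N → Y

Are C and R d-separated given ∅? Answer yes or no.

No — C and R are d-connected given ∅.

Bayes-Ball from C | ∅ reaches {E,N,R,W,Y}.
R ∈ reach(C|∅) ⇒ C ⊥̸ R | ∅.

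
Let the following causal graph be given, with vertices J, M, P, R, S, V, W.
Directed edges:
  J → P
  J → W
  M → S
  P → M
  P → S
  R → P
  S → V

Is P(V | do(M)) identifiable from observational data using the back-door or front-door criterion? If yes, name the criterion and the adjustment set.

desc(M)\{M}={S,V}; candidates ⊆ {J,P,R,W}.
size 0: {}; under {} M still reaches {J,P,R,S,V,W} ∋ V.
{P}: M⊥V given {P} in G with M→· removed — back-door holds.
P(V|do(M)) = Σ_{P} P(V|M,P)·P(P).

P(V|do(M)): backdoor, adjust for {P}.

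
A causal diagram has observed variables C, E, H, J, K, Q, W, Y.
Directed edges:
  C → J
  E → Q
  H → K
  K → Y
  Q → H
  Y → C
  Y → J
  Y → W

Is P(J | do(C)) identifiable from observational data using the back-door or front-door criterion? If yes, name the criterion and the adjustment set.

P(J|do(C)): backdoor, adjust for {Y}.

desc(C)\{C}={J}; candidates ⊆ {E,H,K,Q,W,Y}.
size 0: {}; under {} C still reaches {E,H,J,K,Q,W,Y} ∋ J.
{Y}: C⊥J given {Y} in G with C→· removed — back-door holds.
P(J|do(C)) = Σ_{Y} P(J|C,Y)·P(Y).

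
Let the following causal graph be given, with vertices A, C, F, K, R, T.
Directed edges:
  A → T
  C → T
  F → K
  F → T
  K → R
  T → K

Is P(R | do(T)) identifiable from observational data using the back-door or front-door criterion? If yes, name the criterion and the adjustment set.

desc(T)\{T}={K,R}; candidates ⊆ {A,C,F}.
size 0: {}; under {} T still reaches {A,C,F,K,R} ∋ R.
{F}: T⊥R given {F} in G with T→· removed — back-door holds.
P(R|do(T)) = Σ_{F} P(R|T,F)·P(F).

P(R|do(T)): backdoor, adjust for {F}.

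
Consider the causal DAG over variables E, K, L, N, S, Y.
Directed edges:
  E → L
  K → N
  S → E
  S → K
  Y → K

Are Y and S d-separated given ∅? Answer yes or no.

Bayes-Ball from Y | ∅ reaches {K,N}.
S ∉ reach(Y|∅) ⇒ Y ⊥ S | ∅.

Yes — Y ⊥ S | ∅.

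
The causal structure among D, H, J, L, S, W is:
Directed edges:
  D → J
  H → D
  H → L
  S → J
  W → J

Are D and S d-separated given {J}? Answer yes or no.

Bayes-Ball from D | {J} reaches {H,L,S,W}.
S ∈ reach(D|{J}) ⇒ D ⊥̸ S | {J}.

No — D and S are d-connected given {J}.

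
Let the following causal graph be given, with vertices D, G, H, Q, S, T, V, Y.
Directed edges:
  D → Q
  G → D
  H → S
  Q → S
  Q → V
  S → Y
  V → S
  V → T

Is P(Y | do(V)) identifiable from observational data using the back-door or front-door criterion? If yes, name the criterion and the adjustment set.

desc(V)\{V}={S,T,Y}; candidates ⊆ {D,G,H,Q}.
size 0: {}; under {} V still reaches {D,G,Q,S,Y} ∋ Y.
{Q}: V⊥Y given {Q} in G with V→· removed — back-door holds.
P(Y|do(V)) = Σ_{Q} P(Y|V,Q)·P(Q).

P(Y|do(V)): backdoor, adjust for {Q}.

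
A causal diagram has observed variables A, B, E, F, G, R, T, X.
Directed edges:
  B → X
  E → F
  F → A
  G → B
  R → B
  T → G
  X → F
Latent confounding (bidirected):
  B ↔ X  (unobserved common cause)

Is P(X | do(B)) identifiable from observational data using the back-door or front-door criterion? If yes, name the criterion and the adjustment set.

desc(B)\{B}={A,F,X}; candidates ⊆ {E,G,R,T}.
B↔X: latent back-door arc(s) into B.
size 0: {}; under {} B still reaches {A,F,G,R,T,X} ∋ X.
size 1: {E}, {G}, {R} …(+1); under {E} B still reaches {A,F,G,R,T,X} ∋ X.
size 2: {E,G}, {E,R}, {E,T} …(+3); under {E,G} B still reaches {A,F,R,X} ∋ X.
B↔X cannot be blocked by any observed set — no back-door set.
No mediator lies on a directed B→…→X path.
Neither criterion identifies P(X|do(B)) in this graph.

P(X|do(B)): not identifiable (no BD/FD set).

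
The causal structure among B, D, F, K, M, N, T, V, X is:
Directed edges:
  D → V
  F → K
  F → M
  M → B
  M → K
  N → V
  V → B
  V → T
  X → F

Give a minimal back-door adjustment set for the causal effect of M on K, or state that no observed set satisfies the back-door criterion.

desc(M)\{M}={B,K}; candidates ⊆ {D,F,N,T,V,X}.
size 0: {}; under {} M still reaches {F,K,X} ∋ K.
{F}: M⊥K given {F} in G with M→· removed — back-door holds.

M→K: minimal back-door set {F}.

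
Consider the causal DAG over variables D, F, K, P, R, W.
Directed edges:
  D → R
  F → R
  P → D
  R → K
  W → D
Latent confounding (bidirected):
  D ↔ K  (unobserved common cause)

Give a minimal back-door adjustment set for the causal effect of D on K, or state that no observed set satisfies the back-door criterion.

desc(D)\{D}={K,R}; candidates ⊆ {F,P,W}.
D↔K: latent back-door arc(s) into D.
size 0: {}; under {} D still reaches {K,P,W} ∋ K.
size 1: {F}, {P}, {W}; under {F} D still reaches {K,P,W} ∋ K.
size 2: {F,P}, {F,W}, {P,W}; under {F,P} D still reaches {K,W} ∋ K.
D↔K cannot be blocked by any observed set — no back-door set.

D→K: no observed back-door set.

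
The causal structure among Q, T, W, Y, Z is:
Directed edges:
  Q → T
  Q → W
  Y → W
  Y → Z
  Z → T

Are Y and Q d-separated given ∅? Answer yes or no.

Bayes-Ball from Y | ∅ reaches {T,W,Z}.
Q ∉ reach(Y|∅) ⇒ Y ⊥ Q | ∅.

Yes — Y ⊥ Q | ∅.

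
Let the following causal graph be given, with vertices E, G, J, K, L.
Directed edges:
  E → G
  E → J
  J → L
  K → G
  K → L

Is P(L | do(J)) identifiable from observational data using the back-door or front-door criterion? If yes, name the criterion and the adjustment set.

P(L|do(J)): backdoor, adjust for ∅.

desc(J)\{J}={L}; candidates ⊆ {E,G,K}.
∅: J⊥L given ∅ in G with J→· removed — back-door holds.
P(L|do(J)) = P(L|J) — no adjustment needed.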